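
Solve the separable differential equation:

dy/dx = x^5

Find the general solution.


Integrate both sides with respect to x: y = ∫ x^5 dx = (1/6)x^6 + C.


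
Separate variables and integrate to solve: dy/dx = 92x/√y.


Separate: √y dy = 92x dx.
Integrate: (2/3)y^(3/2) = 46x² + C.


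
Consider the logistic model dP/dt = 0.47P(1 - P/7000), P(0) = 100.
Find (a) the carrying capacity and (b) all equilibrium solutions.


Logistic ODE dP/dt = 0.47P(1 - P/7000) has equilibria where dP/dt = 0, i.e. P = 0 or P = 7000.
The coefficient (1 - P/K) = 0 when P = K, identifying K = 7000 as the carrying capacity.
(a) K = 7000; (b) equilibria P = 0 and P = 7000.


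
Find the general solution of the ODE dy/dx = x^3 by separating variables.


Integrate both sides with respect to x: y = ∫ x^3 dx = (1/4)x^4 + C.


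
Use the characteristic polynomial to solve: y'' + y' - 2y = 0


Characteristic equation: r² + r - 2 = 0.
Factor: (r - 1)(r + 2) = 0 ⇒ r = 1, -2 (distinct real).
General solution: y = C₁e^(x) + C₂e^(-2x).


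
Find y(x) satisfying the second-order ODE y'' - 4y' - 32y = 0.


Characteristic equation: r² - 4r - 32 = 0.
Factor: (r + 4)(r - 8) = 0 ⇒ r = -4, 8 (distinct real).
General solution: y = C₁e^(-4x) + C₂e^(8x).


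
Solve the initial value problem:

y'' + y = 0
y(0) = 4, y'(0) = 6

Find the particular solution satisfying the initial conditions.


Characteristic roots of r² + 1 = 0 are ±1i, so y = C₁cos(x) + C₂sin(x).
Apply y(0) = 4: C₁ = 4. Differentiate and apply y'(0) = 6: 1·C₂ = 6, so C₂ = 6.
Particular solution: y = 4cos(x) + 6sin(x).


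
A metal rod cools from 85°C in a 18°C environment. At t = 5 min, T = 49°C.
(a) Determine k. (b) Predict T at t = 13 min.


Newton's law: T(t) = T_a + (T₀ - T_a)e^(-kt).
(a) Use T(5) = 49: (49 - 18)/(85 - 18) = e^(-k·5), so k = -ln(0.463)/5 ≈ 0.1541.
(b) Apply k to t = 13: T(13) = 18 + (67)e^(-2.004) ≈ 27.0°C.


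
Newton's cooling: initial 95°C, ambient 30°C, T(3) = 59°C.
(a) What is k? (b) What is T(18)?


Newton's law: T(t) = T_a + (T₀ - T_a)e^(-kt).
(a) Use T(3) = 59: (59 - 30)/(95 - 30) = e^(-k·3), so k = -ln(0.446)/3 ≈ 0.2690.
(b) Apply k to t = 18: T(18) = 30 + (65)e^(-4.843) ≈ 30.5°C.


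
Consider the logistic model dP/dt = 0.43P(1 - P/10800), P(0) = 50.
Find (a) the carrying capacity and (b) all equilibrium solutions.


Logistic ODE dP/dt = 0.43P(1 - P/10800) has equilibria where dP/dt = 0, i.e. P = 0 or P = 10800.
The coefficient (1 - P/K) = 0 when P = K, identifying K = 10800 as the carrying capacity.
(a) K = 10800; (b) equilibria P = 0 and P = 10800.


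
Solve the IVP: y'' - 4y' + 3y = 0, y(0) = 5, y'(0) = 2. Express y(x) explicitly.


Characteristic roots of r² - 4r + 3 = 0 are 3, 1.
General solution y = c₁ e^(3x) + c₂ e^(x).
Apply y(0) = 5: c₁ + c₂ = 5. Apply y'(0) = 2: 3 c₁ + 1 c₂ = 2.
Solve: c₁ = -3/2, c₂ = 13/2.
Particular solution: y = -(3/2)e^(3x) + (13/2)e^(x).


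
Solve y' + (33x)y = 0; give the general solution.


P(x) = 33x ⇒ μ = e^((33/2)x²).
Q(x) = 0 so μ y is constant: y = Ce^(-(33/2)x²).


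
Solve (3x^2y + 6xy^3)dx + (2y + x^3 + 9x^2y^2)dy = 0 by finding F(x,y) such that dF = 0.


Check exactness: ∂M/∂y = 3x^2 + 18xy^2 and ∂N/∂x = 3x^2 + 18xy^2; equal, so the equation is exact.
Integrate M with respect to x (treating y as constant): ∫M dx = x^3y + 3x^2y^3 + h(y).
Differentiate w.r.t. y and set equal to N: the x-dependent terms already match, leaving h'(y) = 2y. Integrate: h(y) = y^2.
So F(x,y) = y^2 + x^3y + 3x^2y^3.
General solution: y^2 + x^3y + 3x^2y^3 = C.


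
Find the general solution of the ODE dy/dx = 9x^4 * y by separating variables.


Separate variables: dy/y = 9x^4 dx.
Integrate: ln|y| = (9/5)x^5 + C₀.
Exponentiate: y = Ce^((9/5)x^5).


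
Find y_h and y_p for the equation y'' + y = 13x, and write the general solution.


Homogeneous: r² + 1 = 0 ⇒ r = ±1i, y_h = C₁cos(x) + C₂sin(x).
Polynomial forcing; try y_p = Ax + B. Then y_p'' + 1 y_p = 1(Ax + B) = 13x, so B = 0 and A = 13.
General solution: y = C₁cos(x) + C₂sin(x) + 13x.


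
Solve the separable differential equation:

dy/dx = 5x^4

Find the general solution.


Integrate both sides with respect to x: y = ∫ 5x^4 dx = x^5 + C.


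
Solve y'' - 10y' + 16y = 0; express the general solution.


Characteristic equation: r² - 10r + 16 = 0.
Factor: (r - 8)(r - 2) = 0 ⇒ r = 8, 2 (distinct real).
General solution: y = C₁e^(8x) + C₂e^(2x).


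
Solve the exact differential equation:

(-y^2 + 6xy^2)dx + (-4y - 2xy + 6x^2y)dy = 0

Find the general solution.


Check exactness: ∂M/∂y = -2y + 12xy and ∂N/∂x = -2y + 12xy; equal, so the equation is exact.
Integrate M with respect to x (treating y as constant): ∫M dx = -xy^2 + 3x^2y^2 + h(y).
Differentiate w.r.t. y and set equal to N: the x-dependent terms already match, leaving h'(y) = -4y. Integrate: h(y) = -2y^2.
So F(x,y) = -2y^2 - xy^2 + 3x^2y^2.
General solution: -2y^2 - xy^2 + 3x^2y^2 = C.


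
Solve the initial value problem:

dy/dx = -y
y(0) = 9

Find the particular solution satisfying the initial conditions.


General solution of y' = -y is y = Ce^(-x).
Apply y(0) = 9: C = 9.
Particular solution: y = 9e^(-x).


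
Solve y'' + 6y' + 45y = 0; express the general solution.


Characteristic equation: r² + 6r + 45 = 0.
Discriminant is negative; roots r = -3 ± 6i (complex conjugate pair).
General solution uses e^(α x)(C₁ cos(β x) + C₂ sin(β x)): y = e^(-3x)(C₁cos(6x) + C₂sin(6x)).


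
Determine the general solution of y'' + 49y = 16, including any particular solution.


Homogeneous part: r² + 49 = 0 ⇒ r = ±7i, so y_h = C₁cos(7x) + C₂sin(7x).
Try constant y_p = A; plug in: 49A = 16 ⇒ A = 16/49.
General solution: y = C₁cos(7x) + C₂sin(7x) + 16/49.


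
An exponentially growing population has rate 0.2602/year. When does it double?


Exponential growth: P(t) = P₀ e^(0.2602t). Set P(t)/P₀ = 2: e^(0.2602t) = 2.
Solve: t = ln(2)/0.2602 ≈ 2.66 years.


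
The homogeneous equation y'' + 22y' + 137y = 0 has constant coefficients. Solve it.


Characteristic equation: r² + 22r + 137 = 0.
Discriminant is negative; roots r = -11 ± 4i (complex conjugate pair).
General solution uses e^(α x)(C₁ cos(β x) + C₂ sin(β x)): y = e^(-11x)(C₁cos(4x) + C₂sin(4x)).


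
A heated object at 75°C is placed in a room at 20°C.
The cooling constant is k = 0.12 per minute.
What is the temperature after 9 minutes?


Newton's law: dT/dt = -k(T - T_a) has solution T(t) = T_a + (T₀ - T_a)e^(-kt).
Plug in T_a = 20, T₀ = 75, k = 0.12, t = 9: T(9) = 20 + (55)e^(-1.08) ≈ 38.7°C.


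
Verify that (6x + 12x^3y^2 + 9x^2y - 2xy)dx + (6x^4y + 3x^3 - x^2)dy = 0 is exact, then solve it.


Check exactness: ∂M/∂y = 24x^3y + 9x^2 - 2x and ∂N/∂x = 24x^3y + 9x^2 - 2x; equal, so the equation is exact.
Integrate M with respect to x (treating y as constant): ∫M dx = 3x^2 + 3x^4y^2 + 3x^3y - x^2y + h(y).
Differentiate w.r.t. y and set equal to N: all terms match, so h'(y) = 0 and h is a constant absorbed into C.
General solution: 3x^2 + 3x^4y^2 + 3x^3y - x^2y = C.


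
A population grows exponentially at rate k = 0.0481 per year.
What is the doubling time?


Exponential growth: P(t) = P₀ e^(0.0481t). Set P(t)/P₀ = 2: e^(0.0481t) = 2.
Solve: t = ln(2)/0.0481 ≈ 14.41 years.


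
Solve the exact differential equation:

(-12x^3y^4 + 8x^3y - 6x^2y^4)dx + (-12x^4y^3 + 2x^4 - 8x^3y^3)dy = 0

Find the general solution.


Check exactness: ∂M/∂y = -48x^3y^3 + 8x^3 - 24x^2y^3 and ∂N/∂x = -48x^3y^3 + 8x^3 - 24x^2y^3; equal, so the equation is exact.
Integrate M with respect to x (treating y as constant): ∫M dx = -3x^4y^4 + 2x^4y - 2x^3y^4 + h(y).
Differentiate w.r.t. y and set equal to N: all terms match, so h'(y) = 0 and h is a constant absorbed into C.
General solution: -3x^4y^4 + 2x^4y - 2x^3y^4 = C.


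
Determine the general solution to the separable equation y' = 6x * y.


Separate variables: dy/y = 6x dx.
Integrate: ln|y| = 3x^2 + C₀.
Exponentiate: y = Ce^(3x^2).


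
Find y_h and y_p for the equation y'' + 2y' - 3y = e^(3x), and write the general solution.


Characteristic roots of r² + 2r - 3 = 0 are 1, -3.
y_h = C₁e^(x) + C₂e^(-3x).
Forcing exponent 3 is not a characteristic root; try y_p = Ae^(3x).
Substitute: A·(9 + (2)·3 + (-3)) = A·12 = 1, so A = 1/12.
General solution: y = C₁e^(x) + C₂e^(-3x) + (1/12)e^(3x).


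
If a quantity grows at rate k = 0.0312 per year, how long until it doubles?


Exponential growth: P(t) = P₀ e^(0.0312t). Set P(t)/P₀ = 2: e^(0.0312t) = 2.
Solve: t = ln(2)/0.0312 ≈ 22.22 years.


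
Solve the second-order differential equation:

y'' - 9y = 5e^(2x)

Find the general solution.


Characteristic roots of r² - 9 = 0 are -3, 3.
y_h = C₁e^(-3x) + C₂e^(3x).
Forcing exponent 2 is not a characteristic root; try y_p = Ae^(2x).
Substitute: A·(4 + (0)·2 + (-9)) = A·-5 = 5, so A = -1.
General solution: y = C₁e^(-3x) + C₂e^(3x) - e^(2x).


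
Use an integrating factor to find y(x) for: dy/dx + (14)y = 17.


P(x) = 14, Q(x) = 17; integrating factor μ = e^(14x).
(μ y)' = 17e^(14x) ⇒ μ y = (17/14)e^(14x) + C.
Divide by μ: y = 17/14 + Ce^(-14x).


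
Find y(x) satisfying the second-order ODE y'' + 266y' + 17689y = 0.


Characteristic equation: r² + 266r + 17689 = 0, i.e. (r + 133)² = 0.
Repeated root r = -133; include an x factor for the second linearly independent solution.
General solution: y = (C₁ + C₂x)e^(-133x).


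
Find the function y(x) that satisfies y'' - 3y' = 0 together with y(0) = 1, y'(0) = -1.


Characteristic roots of r² - 3r = 0 are 0, 3.
General solution y = c₁ + c₂ e^(3x).
Apply y(0) = 1: c₁ + c₂ = 1. Apply y'(0) = -1: 0 c₁ + 3 c₂ = -1.
Solve: c₁ = 4/3, c₂ = -1/3.
Particular solution: y = 4/3 - (1/3)e^(3x).


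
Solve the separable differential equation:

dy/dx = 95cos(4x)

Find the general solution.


g(y) = 1, so integrate directly: y = ∫ 95cos(4x) dx = (95/4)sin(4x) + C.


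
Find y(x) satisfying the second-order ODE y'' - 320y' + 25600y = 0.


Characteristic equation: r² - 320r + 25600 = 0, i.e. (r - 160)² = 0.
Repeated root r = 160; include an x factor for the second linearly independent solution.
General solution: y = (C₁ + C₂x)e^(160x).


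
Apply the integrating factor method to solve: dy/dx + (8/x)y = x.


P(x) = 8/x ⇒ μ = x^8.
(x^8 y)' = x^9 ⇒ x^8 y = x^10/(10) + C.
Solve for y: y = (1/10)x^2 + C/x^8.


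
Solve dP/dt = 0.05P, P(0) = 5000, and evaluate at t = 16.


The ODE dP/dt = 0.05P has solution P(t) = P(0)e^(0.05t).
Substitute P(0) = 5000 and t = 16: P(16) = 5000 e^(0.80) ≈ 11128.


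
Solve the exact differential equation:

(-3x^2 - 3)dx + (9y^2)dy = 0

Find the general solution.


Check exactness: ∂M/∂y = 0 and ∂N/∂x = 0; equal, so the equation is exact.
Integrate M with respect to x (treating y as constant): ∫M dx = -x^3 - 3x + h(y).
Differentiate w.r.t. y and set equal to N: the x-dependent terms already match, leaving h'(y) = 9y^2. Integrate: h(y) = 3y^3.
So F(x,y) = -x^3 + 3y^3 - 3x.
General solution: -x^3 + 3y^3 - 3x = C.


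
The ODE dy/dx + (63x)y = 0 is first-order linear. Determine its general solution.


P(x) = 63x ⇒ μ = e^((63/2)x²).
Q(x) = 0 so μ y is constant: y = Ce^(-(63/2)x²).


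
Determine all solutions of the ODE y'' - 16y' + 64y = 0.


Characteristic equation: r² - 16r + 64 = 0, i.e. (r - 8)² = 0.
Repeated root r = 8; include an x factor for the second linearly independent solution.
General solution: y = (C₁ + C₂x)e^(8x).


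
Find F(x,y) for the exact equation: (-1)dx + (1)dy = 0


Check exactness: ∂M/∂y = 0 and ∂N/∂x = 0; equal, so the equation is exact.
Integrate M with respect to x (treating y as constant): ∫M dx = -x + h(y).
Differentiate w.r.t. y and set equal to N: the x-dependent terms already match, leaving h'(y) = 1. Integrate: h(y) = y.
So F(x,y) = y - x.
General solution: y - x = C.


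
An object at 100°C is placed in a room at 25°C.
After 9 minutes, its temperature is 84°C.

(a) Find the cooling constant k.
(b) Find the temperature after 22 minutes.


Newton's law: T(t) = T_a + (T₀ - T_a)e^(-kt).
(a) Use T(9) = 84: (84 - 25)/(100 - 25) = e^(-k·9), so k = -ln(0.787)/9 ≈ 0.0267.
(b) Apply k to t = 22: T(22) = 25 + (75)e^(-0.587) ≈ 66.7°C.


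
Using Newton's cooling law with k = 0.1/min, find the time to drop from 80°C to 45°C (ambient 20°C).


From T(t) = T_a + (T₀ - T_a)e^(-kt), set T(t) = 45:
(45 - 20) / (80 - 20) = e^(-0.1t), so t = -ln(0.417)/0.1 ≈ 8.8 minutes.


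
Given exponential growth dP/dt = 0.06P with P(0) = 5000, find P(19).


The ODE dP/dt = 0.06P has solution P(t) = P(0)e^(0.06t).
Substitute P(0) = 5000 and t = 19: P(19) = 5000 e^(1.14) ≈ 15634.


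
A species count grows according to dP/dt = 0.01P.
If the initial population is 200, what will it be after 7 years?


The ODE dP/dt = 0.01P has solution P(t) = P(0)e^(0.01t).
Substitute P(0) = 200 and t = 7: P(7) = 200 e^(0.07) ≈ 215.


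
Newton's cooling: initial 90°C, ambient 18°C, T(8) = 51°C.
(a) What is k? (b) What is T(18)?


Newton's law: T(t) = T_a + (T₀ - T_a)e^(-kt).
(a) Use T(8) = 51: (51 - 18)/(90 - 18) = e^(-k·8), so k = -ln(0.458)/8 ≈ 0.0975.
(b) Apply k to t = 18: T(18) = 18 + (72)e^(-1.755) ≈ 30.4°C.


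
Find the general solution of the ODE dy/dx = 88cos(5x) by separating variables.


g(y) = 1, so integrate directly: y = ∫ 88cos(5x) dx = (88/5)sin(5x) + C.


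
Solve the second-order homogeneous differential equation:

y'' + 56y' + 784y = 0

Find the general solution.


Characteristic equation: r² + 56r + 784 = 0, i.e. (r + 28)² = 0.
Repeated root r = -28; include an x factor for the second linearly independent solution.
General solution: y = (C₁ + C₂x)e^(-28x).


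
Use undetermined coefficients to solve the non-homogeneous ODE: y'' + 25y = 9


Homogeneous part: r² + 25 = 0 ⇒ r = ±5i, so y_h = C₁cos(5x) + C₂sin(5x).
Try constant y_p = A; plug in: 25A = 9 ⇒ A = 9/25.
General solution: y = C₁cos(5x) + C₂sin(5x) + 9/25.


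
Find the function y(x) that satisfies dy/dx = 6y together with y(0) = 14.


General solution of y' = 6y is y = Ce^(6x).
Apply y(0) = 14: C = 14.
Particular solution: y = 14e^(6x).


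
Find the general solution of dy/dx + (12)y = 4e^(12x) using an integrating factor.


P(x) = 12 ⇒ μ = e^(12x).
(μ y)' = 4e^(24x) ⇒ μ y = (4/24)e^(24x) + C.
Divide by μ: y = (1/6)e^(12x) + Ce^(-12x).


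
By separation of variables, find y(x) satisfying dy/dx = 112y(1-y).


Separate: dy/[y(1-y)] = 112 dx.
Partial fractions: 1/[y(1-y)] = 1/y + 1/(1-y).
Integrate: ln|y/(1-y)| = 112x + C₀.
Solve for y: y = 1/(1 + Ce^(-112x)).


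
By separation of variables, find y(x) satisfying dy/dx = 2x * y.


Separate variables: dy/y = 2x dx.
Integrate: ln|y| = x^2 + C₀.
Exponentiate: y = Ce^(x^2).


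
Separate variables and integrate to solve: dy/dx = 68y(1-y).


Separate: dy/[y(1-y)] = 68 dx.
Partial fractions: 1/[y(1-y)] = 1/y + 1/(1-y).
Integrate: ln|y/(1-y)| = 68x + C₀.
Solve for y: y = 1/(1 + Ce^(-68x)).


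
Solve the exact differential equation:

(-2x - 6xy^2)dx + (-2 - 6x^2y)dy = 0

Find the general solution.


Check exactness: ∂M/∂y = -12xy and ∂N/∂x = -12xy; equal, so the equation is exact.
Integrate M with respect to x (treating y as constant): ∫M dx = -x^2 - 3x^2y^2 + h(y).
Differentiate w.r.t. y and set equal to N: the x-dependent terms already match, leaving h'(y) = -2. Integrate: h(y) = -2y.
So F(x,y) = -x^2 - 2y - 3x^2y^2.
General solution: -x^2 - 2y - 3x^2y^2 = C.


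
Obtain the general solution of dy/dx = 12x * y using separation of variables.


Separate variables: dy/y = 12x dx.
Integrate: ln|y| = 6x^2 + C₀.
Exponentiate: y = Ce^(6x^2).


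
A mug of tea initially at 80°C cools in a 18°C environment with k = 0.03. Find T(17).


Newton's law: dT/dt = -k(T - T_a) has solution T(t) = T_a + (T₀ - T_a)e^(-kt).
Plug in T_a = 18, T₀ = 80, k = 0.03, t = 17: T(17) = 18 + (62)e^(-0.51) ≈ 55.2°C.


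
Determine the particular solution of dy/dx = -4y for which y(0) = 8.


General solution of y' = -4y is y = Ce^(-4x).
Apply y(0) = 8: C = 8.
Particular solution: y = 8e^(-4x).


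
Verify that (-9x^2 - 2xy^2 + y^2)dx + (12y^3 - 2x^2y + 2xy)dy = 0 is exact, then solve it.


Check exactness: ∂M/∂y = -4xy + 2y and ∂N/∂x = -4xy + 2y; equal, so the equation is exact.
Integrate M with respect to x (treating y as constant): ∫M dx = -3x^3 - x^2y^2 + xy^2 + h(y).
Differentiate w.r.t. y and set equal to N: the x-dependent terms already match, leaving h'(y) = 12y^3. Integrate: h(y) = 3y^4.
So F(x,y) = -3x^3 + 3y^4 - x^2y^2 + xy^2.
General solution: -3x^3 + 3y^4 - x^2y^2 + xy^2 = C.


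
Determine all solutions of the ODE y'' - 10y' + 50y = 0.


Characteristic equation: r² - 10r + 50 = 0.
Discriminant is negative; roots r = 5 ± 5i (complex conjugate pair).
General solution uses e^(α x)(C₁ cos(β x) + C₂ sin(β x)): y = e^(5x)(C₁cos(5x) + C₂sin(5x)).


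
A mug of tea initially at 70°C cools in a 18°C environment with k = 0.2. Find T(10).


Newton's law: dT/dt = -k(T - T_a) has solution T(t) = T_a + (T₀ - T_a)e^(-kt).
Plug in T_a = 18, T₀ = 70, k = 0.2, t = 10: T(10) = 18 + (52)e^(-2.00) ≈ 25.0°C.


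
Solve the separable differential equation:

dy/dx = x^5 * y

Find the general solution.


Separate variables: dy/y = x^5 dx.
Integrate: ln|y| = (1/6)x^6 + C₀.
Exponentiate: y = Ce^((1/6)x^6).


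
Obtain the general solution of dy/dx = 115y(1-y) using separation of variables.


Separate: dy/[y(1-y)] = 115 dx.
Partial fractions: 1/[y(1-y)] = 1/y + 1/(1-y).
Integrate: ln|y/(1-y)| = 115x + C₀.
Solve for y: y = 1/(1 + Ce^(-115x)).


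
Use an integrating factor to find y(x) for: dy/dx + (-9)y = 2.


P(x) = -9 ⇒ μ = e^(-9x).
(μ y)' = 2e^(-9x) ⇒ μ y = -(2/9)e^(-9x) + C.
Divide by μ: y = -2/9 + Ce^(9x).


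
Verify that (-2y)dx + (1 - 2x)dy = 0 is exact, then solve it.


Check exactness: ∂M/∂y = -2 and ∂N/∂x = -2; equal, so the equation is exact.
Integrate M with respect to x (treating y as constant): ∫M dx = -2xy + h(y).
Differentiate w.r.t. y and set equal to N: the x-dependent terms already match, leaving h'(y) = 1. Integrate: h(y) = y.
So F(x,y) = y - 2xy.
General solution: y - 2xy = C.


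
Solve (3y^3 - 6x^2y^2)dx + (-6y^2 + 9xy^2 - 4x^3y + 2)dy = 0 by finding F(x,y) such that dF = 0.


Check exactness: ∂M/∂y = 9y^2 - 12x^2y and ∂N/∂x = 9y^2 - 12x^2y; equal, so the equation is exact.
Integrate M with respect to x (treating y as constant): ∫M dx = 3xy^3 - 2x^3y^2 + h(y).
Differentiate w.r.t. y and set equal to N: the x-dependent terms already match, leaving h'(y) = -6y^2 + 2. Integrate: h(y) = -2y^3 + 2y.
So F(x,y) = -2y^3 + 3xy^3 - 2x^3y^2 + 2y.
General solution: -2y^3 + 3xy^3 - 2x^3y^2 + 2y = C.


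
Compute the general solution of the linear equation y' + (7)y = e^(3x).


P(x) = 7 ⇒ μ = e^(7x).
(μ y)' = e^(10x) ⇒ μ y = e^(10x)/10 + C.
Divide by μ: y = (1/10)e^(3x) + Ce^(-7x).


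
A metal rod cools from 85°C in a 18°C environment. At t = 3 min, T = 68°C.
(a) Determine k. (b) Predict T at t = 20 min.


Newton's law: T(t) = T_a + (T₀ - T_a)e^(-kt).
(a) Use T(3) = 68: (68 - 18)/(85 - 18) = e^(-k·3), so k = -ln(0.746)/3 ≈ 0.0976.
(b) Apply k to t = 20: T(20) = 18 + (67)e^(-1.951) ≈ 27.5°C.


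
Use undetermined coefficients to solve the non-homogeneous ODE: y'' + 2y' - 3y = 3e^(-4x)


Characteristic roots of r² + 2r - 3 = 0 are -3, 1.
y_h = C₁e^(-3x) + C₂e^(x).
Forcing exponent -4 is not a characteristic root; try y_p = Ae^(-4x).
Substitute: A·(16 + (2)·-4 + (-3)) = A·5 = 3, so A = 3/5.
General solution: y = C₁e^(-3x) + C₂e^(x) + (3/5)e^(-4x).


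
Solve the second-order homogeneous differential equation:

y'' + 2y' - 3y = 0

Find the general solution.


Characteristic equation: r² + 2r - 3 = 0.
Factor: (r + 3)(r - 1) = 0 ⇒ r = -3, 1 (distinct real).
General solution: y = C₁e^(-3x) + C₂e^(x).


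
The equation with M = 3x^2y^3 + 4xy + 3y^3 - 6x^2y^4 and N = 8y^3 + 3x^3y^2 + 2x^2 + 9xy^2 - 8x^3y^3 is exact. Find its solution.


Check exactness: ∂M/∂y = 9x^2y^2 + 4x + 9y^2 - 24x^2y^3 and ∂N/∂x = 9x^2y^2 + 4x + 9y^2 - 24x^2y^3; equal, so the equation is exact.
Integrate M with respect to x (treating y as constant): ∫M dx = x^3y^3 + 2x^2y + 3xy^3 - 2x^3y^4 + h(y).
Differentiate w.r.t. y and set equal to N: the x-dependent terms already match, leaving h'(y) = 8y^3. Integrate: h(y) = 2y^4.
So F(x,y) = 2y^4 + x^3y^3 + 2x^2y + 3xy^3 - 2x^3y^4.
General solution: 2y^4 + x^3y^3 + 2x^2y + 3xy^3 - 2x^3y^4 = C.


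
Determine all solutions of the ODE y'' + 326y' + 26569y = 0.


Characteristic equation: r² + 326r + 26569 = 0, i.e. (r + 163)² = 0.
Repeated root r = -163; include an x factor for the second linearly independent solution.
General solution: y = (C₁ + C₂x)e^(-163x).


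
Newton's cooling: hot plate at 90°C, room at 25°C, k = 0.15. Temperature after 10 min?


Newton's law: dT/dt = -k(T - T_a) has solution T(t) = T_a + (T₀ - T_a)e^(-kt).
Plug in T_a = 25, T₀ = 90, k = 0.15, t = 10: T(10) = 25 + (65)e^(-1.50) ≈ 39.5°C.


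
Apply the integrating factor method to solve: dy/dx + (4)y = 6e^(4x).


P(x) = 4 ⇒ μ = e^(4x).
(μ y)' = 6e^(8x) ⇒ μ y = (6/8)e^(8x) + C.
Divide by μ: y = (3/4)e^(4x) + Ce^(-4x).


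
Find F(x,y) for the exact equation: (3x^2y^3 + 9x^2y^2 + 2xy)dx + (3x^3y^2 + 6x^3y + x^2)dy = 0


Check exactness: ∂M/∂y = 9x^2y^2 + 18x^2y + 2x and ∂N/∂x = 9x^2y^2 + 18x^2y + 2x; equal, so the equation is exact.
Integrate M with respect to x (treating y as constant): ∫M dx = x^3y^3 + 3x^3y^2 + x^2y + h(y).
Differentiate w.r.t. y and set equal to N: all terms match, so h'(y) = 0 and h is a constant absorbed into C.
General solution: x^3y^3 + 3x^3y^2 + x^2y = C.


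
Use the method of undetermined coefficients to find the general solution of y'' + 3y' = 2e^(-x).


Characteristic roots of r² + 3r = 0 are 0, -3.
y_h = C₁ + C₂e^(-3x).
Forcing exponent -1 is not a characteristic root; try y_p = Ae^(-x).
Substitute: A·(1 + (3)·-1 + (0)) = A·-2 = 2, so A = -1.
General solution: y = C₁ + C₂e^(-3x) - e^(-x).


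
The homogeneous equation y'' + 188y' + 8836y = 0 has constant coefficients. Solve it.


Characteristic equation: r² + 188r + 8836 = 0, i.e. (r + 94)² = 0.
Repeated root r = -94; include an x factor for the second linearly independent solution.
General solution: y = (C₁ + C₂x)e^(-94x).


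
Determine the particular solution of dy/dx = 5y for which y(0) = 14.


General solution of y' = 5y is y = Ce^(5x).
Apply y(0) = 14: C = 14.
Particular solution: y = 14e^(5x).


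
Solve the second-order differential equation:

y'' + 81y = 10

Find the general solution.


Homogeneous part: r² + 81 = 0 ⇒ r = ±9i, so y_h = C₁cos(9x) + C₂sin(9x).
Try constant y_p = A; plug in: 81A = 10 ⇒ A = 10/81.
General solution: y = C₁cos(9x) + C₂sin(9x) + 10/81.


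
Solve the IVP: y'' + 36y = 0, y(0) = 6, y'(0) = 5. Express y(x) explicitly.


Characteristic roots of r² + 36 = 0 are ±6i, so y = C₁cos(6x) + C₂sin(6x).
Apply y(0) = 6: C₁ = 6. Differentiate and apply y'(0) = 5: 6·C₂ = 5, so C₂ = 5/6.
Particular solution: y = 6cos(6x) + (5/6)sin(6x).


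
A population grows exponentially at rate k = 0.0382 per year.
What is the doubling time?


Exponential growth: P(t) = P₀ e^(0.0382t). Set P(t)/P₀ = 2: e^(0.0382t) = 2.
Solve: t = ln(2)/0.0382 ≈ 18.15 years.


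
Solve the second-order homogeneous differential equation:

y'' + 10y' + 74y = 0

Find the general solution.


Characteristic equation: r² + 10r + 74 = 0.
Discriminant is negative; roots r = -5 ± 7i (complex conjugate pair).
General solution uses e^(α x)(C₁ cos(β x) + C₂ sin(β x)): y = e^(-5x)(C₁cos(7x) + C₂sin(7x)).


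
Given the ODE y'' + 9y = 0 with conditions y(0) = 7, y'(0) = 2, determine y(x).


Characteristic roots of r² + 9 = 0 are ±3i, so y = C₁cos(3x) + C₂sin(3x).
Apply y(0) = 7: C₁ = 7. Differentiate and apply y'(0) = 2: 3·C₂ = 2, so C₂ = 2/3.
Particular solution: y = 7cos(3x) + (2/3)sin(3x).


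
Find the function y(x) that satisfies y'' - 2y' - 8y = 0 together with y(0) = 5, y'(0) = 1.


Characteristic roots of r² - 2r - 8 = 0 are -2, 4.
General solution y = c₁ e^(-2x) + c₂ e^(4x).
Apply y(0) = 5: c₁ + c₂ = 5. Apply y'(0) = 1: -2 c₁ + 4 c₂ = 1.
Solve: c₁ = 19/6, c₂ = 11/6.
Particular solution: y = (19/6)e^(-2x) + (11/6)e^(4x).


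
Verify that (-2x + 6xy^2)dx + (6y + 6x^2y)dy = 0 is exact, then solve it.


Check exactness: ∂M/∂y = 12xy and ∂N/∂x = 12xy; equal, so the equation is exact.
Integrate M with respect to x (treating y as constant): ∫M dx = -x^2 + 3x^2y^2 + h(y).
Differentiate w.r.t. y and set equal to N: the x-dependent terms already match, leaving h'(y) = 6y. Integrate: h(y) = 3y^2.
So F(x,y) = -x^2 + 3y^2 + 3x^2y^2.
General solution: -x^2 + 3y^2 + 3x^2y^2 = C.


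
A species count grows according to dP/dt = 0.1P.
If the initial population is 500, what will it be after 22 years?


The ODE dP/dt = 0.1P has solution P(t) = P(0)e^(0.1t).
Substitute P(0) = 500 and t = 22: P(22) = 500 e^(2.20) ≈ 4513.


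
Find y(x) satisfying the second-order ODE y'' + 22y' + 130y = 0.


Characteristic equation: r² + 22r + 130 = 0.
Discriminant is negative; roots r = -11 ± 3i (complex conjugate pair).
General solution uses e^(α x)(C₁ cos(β x) + C₂ sin(β x)): y = e^(-11x)(C₁cos(3x) + C₂sin(3x)).


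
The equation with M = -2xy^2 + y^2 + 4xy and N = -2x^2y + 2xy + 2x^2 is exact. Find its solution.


Check exactness: ∂M/∂y = -4xy + 2y + 4x and ∂N/∂x = -4xy + 2y + 4x; equal, so the equation is exact.
Integrate M with respect to x (treating y as constant): ∫M dx = -x^2y^2 + xy^2 + 2x^2y + h(y).
Differentiate w.r.t. y and set equal to N: all terms match, so h'(y) = 0 and h is a constant absorbed into C.
General solution: -x^2y^2 + xy^2 + 2x^2y = C.


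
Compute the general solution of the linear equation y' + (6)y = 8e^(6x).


P(x) = 6 ⇒ μ = e^(6x).
(μ y)' = 8e^(12x) ⇒ μ y = (8/12)e^(12x) + C.
Divide by μ: y = (2/3)e^(6x) + Ce^(-6x).


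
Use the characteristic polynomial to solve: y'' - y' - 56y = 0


Characteristic equation: r² - r - 56 = 0.
Factor: (r + 7)(r - 8) = 0 ⇒ r = -7, 8 (distinct real).
General solution: y = C₁e^(-7x) + C₂e^(8x).


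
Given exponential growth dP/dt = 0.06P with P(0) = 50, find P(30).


The ODE dP/dt = 0.06P has solution P(t) = P(0)e^(0.06t).
Substitute P(0) = 50 and t = 30: P(30) = 50 e^(1.80) ≈ 302.


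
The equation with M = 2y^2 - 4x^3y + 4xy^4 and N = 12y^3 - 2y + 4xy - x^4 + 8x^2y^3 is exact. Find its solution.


Check exactness: ∂M/∂y = 4y - 4x^3 + 16xy^3 and ∂N/∂x = 4y - 4x^3 + 16xy^3; equal, so the equation is exact.
Integrate M with respect to x (treating y as constant): ∫M dx = 2xy^2 - x^4y + 2x^2y^4 + h(y).
Differentiate w.r.t. y and set equal to N: the x-dependent terms already match, leaving h'(y) = 12y^3 - 2y. Integrate: h(y) = 3y^4 - y^2.
So F(x,y) = 3y^4 - y^2 + 2xy^2 - x^4y + 2x^2y^4.
General solution: 3y^4 - y^2 + 2xy^2 - x^4y + 2x^2y^4 = C.


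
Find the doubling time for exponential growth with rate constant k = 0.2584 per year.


Exponential growth: P(t) = P₀ e^(0.2584t). Set P(t)/P₀ = 2: e^(0.2584t) = 2.
Solve: t = ln(2)/0.2584 ≈ 2.68 years.


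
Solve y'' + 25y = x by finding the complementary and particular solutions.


Homogeneous: r² + 25 = 0 ⇒ r = ±5i, y_h = C₁cos(5x) + C₂sin(5x).
Polynomial forcing; try y_p = Ax + B. Then y_p'' + 25 y_p = 25(Ax + B) = x, so B = 0 and A = 1/25.
General solution: y = C₁cos(5x) + C₂sin(5x) + (1/25)x.


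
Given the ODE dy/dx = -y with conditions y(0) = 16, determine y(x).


General solution of y' = -y is y = Ce^(-x).
Apply y(0) = 16: C = 16.
Particular solution: y = 16e^(-x).


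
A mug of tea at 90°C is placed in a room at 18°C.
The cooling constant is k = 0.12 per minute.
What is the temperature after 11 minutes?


Newton's law: dT/dt = -k(T - T_a) has solution T(t) = T_a + (T₀ - T_a)e^(-kt).
Plug in T_a = 18, T₀ = 90, k = 0.12, t = 11: T(11) = 18 + (72)e^(-1.32) ≈ 37.2°C.


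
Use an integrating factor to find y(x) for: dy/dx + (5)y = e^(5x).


P(x) = 5 ⇒ μ = e^(5x).
(μ y)' = e^(10x) ⇒ μ y = (1/10)e^(10x) + C.
Divide by μ: y = (1/10)e^(5x) + Ce^(-5x).


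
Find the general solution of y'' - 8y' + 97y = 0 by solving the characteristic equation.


Characteristic equation: r² - 8r + 97 = 0.
Discriminant is negative; roots r = 4 ± 9i (complex conjugate pair).
General solution uses e^(α x)(C₁ cos(β x) + C₂ sin(β x)): y = e^(4x)(C₁cos(9x) + C₂sin(9x)).


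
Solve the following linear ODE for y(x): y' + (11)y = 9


P(x) = 11, Q(x) = 9; integrating factor μ = e^(11x).
(μ y)' = 9e^(11x) ⇒ μ y = (9/11)e^(11x) + C.
Divide by μ: y = 9/11 + Ce^(-11x).


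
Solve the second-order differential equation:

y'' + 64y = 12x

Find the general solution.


Homogeneous: r² + 64 = 0 ⇒ r = ±8i, y_h = C₁cos(8x) + C₂sin(8x).
Polynomial forcing; try y_p = Ax + B. Then y_p'' + 64 y_p = 64(Ax + B) = 12x, so B = 0 and A = 3/16.
General solution: y = C₁cos(8x) + C₂sin(8x) + (3/16)x.


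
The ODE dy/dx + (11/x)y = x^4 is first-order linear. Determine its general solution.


P(x) = 11/x ⇒ μ = x^11.
(x^11 y)' = x^15 ⇒ x^11 y = x^16/(16) + C.
Solve for y: y = (1/16)x^5 + C/x^11.


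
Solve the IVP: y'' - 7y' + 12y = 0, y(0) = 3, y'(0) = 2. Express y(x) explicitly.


Characteristic roots of r² - 7r + 12 = 0 are 4, 3.
General solution y = c₁ e^(4x) + c₂ e^(3x).
Apply y(0) = 3: c₁ + c₂ = 3. Apply y'(0) = 2: 4 c₁ + 3 c₂ = 2.
Solve: c₁ = -7, c₂ = 10.
Particular solution: y = -7e^(4x) + 10e^(3x).


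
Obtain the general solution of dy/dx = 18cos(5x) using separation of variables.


g(y) = 1, so integrate directly: y = ∫ 18cos(5x) dx = (18/5)sin(5x) + C.


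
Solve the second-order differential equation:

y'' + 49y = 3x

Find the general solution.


Homogeneous: r² + 49 = 0 ⇒ r = ±7i, y_h = C₁cos(7x) + C₂sin(7x).
Polynomial forcing; try y_p = Ax + B. Then y_p'' + 49 y_p = 49(Ax + B) = 3x, so B = 0 and A = 3/49.
General solution: y = C₁cos(7x) + C₂sin(7x) + (3/49)x.


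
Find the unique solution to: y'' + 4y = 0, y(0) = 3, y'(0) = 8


Characteristic roots of r² + 4 = 0 are ±2i, so y = C₁cos(2x) + C₂sin(2x).
Apply y(0) = 3: C₁ = 3. Differentiate and apply y'(0) = 8: 2·C₂ = 8, so C₂ = 4.
Particular solution: y = 3cos(2x) + 4sin(2x).


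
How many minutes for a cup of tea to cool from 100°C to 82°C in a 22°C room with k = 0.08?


From T(t) = T_a + (T₀ - T_a)e^(-kt), set T(t) = 82:
(82 - 22) / (100 - 22) = e^(-0.08t), so t = -ln(0.769)/0.08 ≈ 3.3 minutes.


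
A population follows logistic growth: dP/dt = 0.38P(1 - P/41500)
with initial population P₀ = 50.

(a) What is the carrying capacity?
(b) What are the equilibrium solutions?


Logistic ODE dP/dt = 0.38P(1 - P/41500) has equilibria where dP/dt = 0, i.e. P = 0 or P = 41500.
The coefficient (1 - P/K) = 0 when P = K, identifying K = 41500 as the carrying capacity.
(a) K = 41500; (b) equilibria P = 0 and P = 41500.


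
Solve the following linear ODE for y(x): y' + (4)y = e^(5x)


P(x) = 4 ⇒ μ = e^(4x).
(μ y)' = e^(9x) ⇒ μ y = e^(9x)/9 + C.
Divide by μ: y = (1/9)e^(5x) + Ce^(-4x).


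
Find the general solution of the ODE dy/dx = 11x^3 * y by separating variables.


Separate variables: dy/y = 11x^3 dx.
Integrate: ln|y| = (11/4)x^4 + C₀.
Exponentiate: y = Ce^((11/4)x^4).


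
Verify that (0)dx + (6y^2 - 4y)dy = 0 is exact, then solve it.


Check exactness: ∂M/∂y = 0 and ∂N/∂x = 0; equal, so the equation is exact.
Integrate M with respect to x (treating y as constant): ∫M dx = 0 + h(y).
Differentiate w.r.t. y and set equal to N: the x-dependent terms already match, leaving h'(y) = 6y^2 - 4y. Integrate: h(y) = 2y^3 - 2y^2.
So F(x,y) = 2y^3 - 2y^2.
General solution: 2y^3 - 2y^2 = C.


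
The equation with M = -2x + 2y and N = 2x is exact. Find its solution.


Check exactness: ∂M/∂y = 2 and ∂N/∂x = 2; equal, so the equation is exact.
Integrate M with respect to x (treating y as constant): ∫M dx = -x^2 + 2xy + h(y).
Differentiate w.r.t. y and set equal to N: all terms match, so h'(y) = 0 and h is a constant absorbed into C.
General solution: -x^2 + 2xy = C.


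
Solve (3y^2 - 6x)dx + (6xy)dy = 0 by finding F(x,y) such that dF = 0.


Check exactness: ∂M/∂y = 6y and ∂N/∂x = 6y; equal, so the equation is exact.
Integrate M with respect to x (treating y as constant): ∫M dx = 3xy^2 - 3x^2 + h(y).
Differentiate w.r.t. y and set equal to N: all terms match, so h'(y) = 0 and h is a constant absorbed into C.
General solution: 3xy^2 - 3x^2 = C.


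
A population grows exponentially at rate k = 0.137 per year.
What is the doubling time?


Exponential growth: P(t) = P₀ e^(0.137t). Set P(t)/P₀ = 2: e^(0.137t) = 2.
Solve: t = ln(2)/0.137 ≈ 5.06 years.


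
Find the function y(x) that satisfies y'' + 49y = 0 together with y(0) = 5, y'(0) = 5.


Characteristic roots of r² + 49 = 0 are ±7i, so y = C₁cos(7x) + C₂sin(7x).
Apply y(0) = 5: C₁ = 5. Differentiate and apply y'(0) = 5: 7·C₂ = 5, so C₂ = 5/7.
Particular solution: y = 5cos(7x) + (5/7)sin(7x).


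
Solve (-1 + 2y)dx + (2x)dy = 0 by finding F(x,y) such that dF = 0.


Check exactness: ∂M/∂y = 2 and ∂N/∂x = 2; equal, so the equation is exact.
Integrate M with respect to x (treating y as constant): ∫M dx = -x + 2xy + h(y).
Differentiate w.r.t. y and set equal to N: all terms match, so h'(y) = 0 and h is a constant absorbed into C.
General solution: -x + 2xy = C.


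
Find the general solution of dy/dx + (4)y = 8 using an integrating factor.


P(x) = 4, Q(x) = 8; integrating factor μ = e^(4x).
(μ y)' = 8e^(4x) ⇒ μ y = 2e^(4x) + C.
Divide by μ: y = 2 + Ce^(-4x).


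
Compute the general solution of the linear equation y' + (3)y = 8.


P(x) = 3, Q(x) = 8; integrating factor μ = e^(3x).
(μ y)' = 8e^(3x) ⇒ μ y = (8/3)e^(3x) + C.
Divide by μ: y = 8/3 + Ce^(-3x).


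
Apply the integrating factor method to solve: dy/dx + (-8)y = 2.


P(x) = -8 ⇒ μ = e^(-8x).
(μ y)' = 2e^(-8x) ⇒ μ y = -(1/4)e^(-8x) + C.
Divide by μ: y = -1/4 + Ce^(8x).


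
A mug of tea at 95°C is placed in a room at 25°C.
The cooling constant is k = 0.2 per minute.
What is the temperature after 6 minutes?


Newton's law: dT/dt = -k(T - T_a) has solution T(t) = T_a + (T₀ - T_a)e^(-kt).
Plug in T_a = 25, T₀ = 95, k = 0.2, t = 6: T(6) = 25 + (70)e^(-1.20) ≈ 46.1°C.


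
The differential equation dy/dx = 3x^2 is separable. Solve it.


Integrate both sides with respect to x: y = ∫ 3x^2 dx = x^3 + C.


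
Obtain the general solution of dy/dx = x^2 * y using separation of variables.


Separate variables: dy/y = x^2 dx.
Integrate: ln|y| = (1/3)x^3 + C₀.
Exponentiate: y = Ce^((1/3)x^3).


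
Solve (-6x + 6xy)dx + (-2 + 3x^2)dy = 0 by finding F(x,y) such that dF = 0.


Check exactness: ∂M/∂y = 6x and ∂N/∂x = 6x; equal, so the equation is exact.
Integrate M with respect to x (treating y as constant): ∫M dx = -3x^2 + 3x^2y + h(y).
Differentiate w.r.t. y and set equal to N: the x-dependent terms already match, leaving h'(y) = -2. Integrate: h(y) = -2y.
So F(x,y) = -3x^2 - 2y + 3x^2y.
General solution: -3x^2 - 2y + 3x^2y = C.


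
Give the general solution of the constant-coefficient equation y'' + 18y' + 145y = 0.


Characteristic equation: r² + 18r + 145 = 0.
Discriminant is negative; roots r = -9 ± 8i (complex conjugate pair).
General solution uses e^(α x)(C₁ cos(β x) + C₂ sin(β x)): y = e^(-9x)(C₁cos(8x) + C₂sin(8x)).


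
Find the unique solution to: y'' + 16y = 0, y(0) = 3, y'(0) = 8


Characteristic roots of r² + 16 = 0 are ±4i, so y = C₁cos(4x) + C₂sin(4x).
Apply y(0) = 3: C₁ = 3. Differentiate and apply y'(0) = 8: 4·C₂ = 8, so C₂ = 2.
Particular solution: y = 3cos(4x) + 2sin(4x).


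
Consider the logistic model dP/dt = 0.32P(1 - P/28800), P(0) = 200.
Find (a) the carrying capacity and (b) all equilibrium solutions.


Logistic ODE dP/dt = 0.32P(1 - P/28800) has equilibria where dP/dt = 0, i.e. P = 0 or P = 28800.
The coefficient (1 - P/K) = 0 when P = K, identifying K = 28800 as the carrying capacity.
(a) K = 28800; (b) equilibria P = 0 and P = 28800.


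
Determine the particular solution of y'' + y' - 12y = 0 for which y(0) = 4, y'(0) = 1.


Characteristic roots of r² + r - 12 = 0 are 3, -4.
General solution y = c₁ e^(3x) + c₂ e^(-4x).
Apply y(0) = 4: c₁ + c₂ = 4. Apply y'(0) = 1: 3 c₁ - 4 c₂ = 1.
Solve: c₁ = 17/7, c₂ = 11/7.
Particular solution: y = (17/7)e^(3x) + (11/7)e^(-4x).


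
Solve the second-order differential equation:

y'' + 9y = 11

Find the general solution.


Homogeneous part: r² + 9 = 0 ⇒ r = ±3i, so y_h = C₁cos(3x) + C₂sin(3x).
Try constant y_p = A; plug in: 9A = 11 ⇒ A = 11/9.
General solution: y = C₁cos(3x) + C₂sin(3x) + 11/9.


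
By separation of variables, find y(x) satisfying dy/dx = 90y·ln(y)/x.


Separate: dy/[y ln(y)] = 90 dx/x.
Substitute u = ln(y): du/u = 90 dx/x.
Integrate: ln|ln(y)| = 90ln|x| + C₀, hence ln(y) = C·x^90.


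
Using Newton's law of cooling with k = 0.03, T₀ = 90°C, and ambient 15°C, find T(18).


Newton's law: dT/dt = -k(T - T_a) has solution T(t) = T_a + (T₀ - T_a)e^(-kt).
Plug in T_a = 15, T₀ = 90, k = 0.03, t = 18: T(18) = 15 + (75)e^(-0.54) ≈ 58.7°C.


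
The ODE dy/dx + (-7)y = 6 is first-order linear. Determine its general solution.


P(x) = -7 ⇒ μ = e^(-7x).
(μ y)' = 6e^(-7x) ⇒ μ y = -(6/7)e^(-7x) + C.
Divide by μ: y = -6/7 + Ce^(7x).


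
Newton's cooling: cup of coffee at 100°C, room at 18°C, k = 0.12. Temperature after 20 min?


Newton's law: dT/dt = -k(T - T_a) has solution T(t) = T_a + (T₀ - T_a)e^(-kt).
Plug in T_a = 18, T₀ = 100, k = 0.12, t = 20: T(20) = 18 + (82)e^(-2.40) ≈ 25.4°C.


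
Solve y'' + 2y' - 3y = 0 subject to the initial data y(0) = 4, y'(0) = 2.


Characteristic roots of r² + 2r - 3 = 0 are 1, -3.
General solution y = c₁ e^(x) + c₂ e^(-3x).
Apply y(0) = 4: c₁ + c₂ = 4. Apply y'(0) = 2: 1 c₁ - 3 c₂ = 2.
Solve: c₁ = 7/2, c₂ = 1/2.
Particular solution: y = (7/2)e^(x) + (1/2)e^(-3x).


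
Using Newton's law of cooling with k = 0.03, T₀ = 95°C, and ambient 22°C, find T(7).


Newton's law: dT/dt = -k(T - T_a) has solution T(t) = T_a + (T₀ - T_a)e^(-kt).
Plug in T_a = 22, T₀ = 95, k = 0.03, t = 7: T(7) = 22 + (73)e^(-0.21) ≈ 81.2°C.


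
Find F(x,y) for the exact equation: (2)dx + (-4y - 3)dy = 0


Check exactness: ∂M/∂y = 0 and ∂N/∂x = 0; equal, so the equation is exact.
Integrate M with respect to x (treating y as constant): ∫M dx = 2x + h(y).
Differentiate w.r.t. y and set equal to N: the x-dependent terms already match, leaving h'(y) = -4y - 3. Integrate: h(y) = -2y^2 - 3y.
So F(x,y) = -2y^2 - 3y + 2x.
General solution: -2y^2 - 3y + 2x = C.


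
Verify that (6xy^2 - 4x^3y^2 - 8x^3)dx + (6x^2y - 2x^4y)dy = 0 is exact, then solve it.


Check exactness: ∂M/∂y = 12xy - 8x^3y and ∂N/∂x = 12xy - 8x^3y; equal, so the equation is exact.
Integrate M with respect to x (treating y as constant): ∫M dx = 3x^2y^2 - x^4y^2 - 2x^4 + h(y).
Differentiate w.r.t. y and set equal to N: all terms match, so h'(y) = 0 and h is a constant absorbed into C.
General solution: 3x^2y^2 - x^4y^2 - 2x^4 = C.
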